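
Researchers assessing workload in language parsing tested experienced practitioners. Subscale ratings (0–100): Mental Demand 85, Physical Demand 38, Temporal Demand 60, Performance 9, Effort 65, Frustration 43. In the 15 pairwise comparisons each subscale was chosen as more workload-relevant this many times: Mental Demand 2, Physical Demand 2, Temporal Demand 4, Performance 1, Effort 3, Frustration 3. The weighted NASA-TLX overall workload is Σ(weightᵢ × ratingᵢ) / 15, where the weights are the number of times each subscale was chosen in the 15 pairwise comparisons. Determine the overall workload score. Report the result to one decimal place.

54.6

The tallies are the weights (they sum to 15).
Weighted sum = 2·85 + 2·38 + 4·60 + 1·9 + 3·65 + 3·43
            = 170 + 76 + 240 + 9 + 195 + 129 = 819.
Overall workload = 819 / 15 = 54.6000 ≈ 54.6.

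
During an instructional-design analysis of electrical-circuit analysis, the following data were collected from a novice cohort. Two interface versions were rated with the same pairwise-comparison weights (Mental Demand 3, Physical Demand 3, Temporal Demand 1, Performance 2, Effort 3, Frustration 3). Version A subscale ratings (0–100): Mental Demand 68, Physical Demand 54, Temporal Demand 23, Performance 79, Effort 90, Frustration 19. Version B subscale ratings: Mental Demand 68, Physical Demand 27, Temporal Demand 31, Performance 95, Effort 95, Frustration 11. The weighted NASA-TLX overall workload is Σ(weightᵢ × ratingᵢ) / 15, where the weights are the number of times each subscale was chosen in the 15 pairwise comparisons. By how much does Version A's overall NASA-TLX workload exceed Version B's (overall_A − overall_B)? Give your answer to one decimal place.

Version A weighted sum = 3·68 + 3·54 + 1·23 + 2·79 + 3·90 + 3·19 = 204 + 162 + 23 + 158 + 270 + 57 = 874; overall_A = 874/15 = 58.2667.
Version B weighted sum = 3·68 + 3·27 + 1·31 + 2·95 + 3·95 + 3·11 = 204 + 81 + 31 + 190 + 285 + 33 = 824; overall_B = 824/15 = 54.9333.
Difference = 58.2667 − 54.9333 = 3.3334 ≈ 3.3.

3.3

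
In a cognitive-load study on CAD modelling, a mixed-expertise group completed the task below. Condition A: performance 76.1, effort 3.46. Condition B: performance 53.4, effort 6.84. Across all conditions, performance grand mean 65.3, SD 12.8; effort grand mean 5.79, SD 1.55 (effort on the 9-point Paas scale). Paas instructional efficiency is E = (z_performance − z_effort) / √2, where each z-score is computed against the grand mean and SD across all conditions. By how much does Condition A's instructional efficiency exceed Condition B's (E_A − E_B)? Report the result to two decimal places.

2.80

Condition A: z_P = (76.1 − 65.3)/12.8 = 0.8437; z_E = (3.46 − 5.79)/1.55 = -1.5032; E_A = (0.8437 − (-1.5032))/√2 = 1.6595.
Condition B: z_P = (53.4 − 65.3)/12.8 = -0.9297; z_E = (6.84 − 5.79)/1.55 = 0.6774; E_B = (-0.9297 − 0.6774)/√2 = -1.1364.
E_A − E_B = 1.6595 − (-1.1364) = 2.7959 ≈ 2.80.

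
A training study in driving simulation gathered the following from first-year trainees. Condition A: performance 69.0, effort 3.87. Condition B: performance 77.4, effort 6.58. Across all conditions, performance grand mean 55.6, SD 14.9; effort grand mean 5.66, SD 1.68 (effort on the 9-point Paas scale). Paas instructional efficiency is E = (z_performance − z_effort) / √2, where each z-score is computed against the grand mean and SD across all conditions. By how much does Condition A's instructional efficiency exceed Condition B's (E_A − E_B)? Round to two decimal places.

0.74

Condition A: z_P = (69.0 − 55.6)/14.9 = 0.8993; z_E = (3.87 − 5.66)/1.68 = -1.0655; E_A = (0.8993 − (-1.0655))/√2 = 1.3893.
Condition B: z_P = (77.4 − 55.6)/14.9 = 1.4631; z_E = (6.58 − 5.66)/1.68 = 0.5476; E_B = (1.4631 − 0.5476)/√2 = 0.6474.
E_A − E_B = 1.3893 − 0.6474 = 0.7419 ≈ 0.74.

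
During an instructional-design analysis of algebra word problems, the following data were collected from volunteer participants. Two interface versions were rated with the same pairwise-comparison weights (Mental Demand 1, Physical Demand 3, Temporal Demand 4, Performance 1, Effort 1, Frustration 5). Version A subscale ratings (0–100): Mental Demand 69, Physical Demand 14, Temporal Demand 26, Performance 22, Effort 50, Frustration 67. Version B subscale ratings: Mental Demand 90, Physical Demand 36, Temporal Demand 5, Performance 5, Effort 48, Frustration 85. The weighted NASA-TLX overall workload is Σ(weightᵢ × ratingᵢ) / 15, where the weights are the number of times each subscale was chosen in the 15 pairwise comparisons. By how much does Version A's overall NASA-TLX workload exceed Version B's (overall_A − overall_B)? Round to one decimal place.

-4.9

Version A weighted sum = 1·69 + 3·14 + 4·26 + 1·22 + 1·50 + 5·67 = 69 + 42 + 104 + 22 + 50 + 335 = 622; overall_A = 622/15 = 41.4667.
Version B weighted sum = 1·90 + 3·36 + 4·5 + 1·5 + 1·48 + 5·85 = 90 + 108 + 20 + 5 + 48 + 425 = 696; overall_B = 696/15 = 46.4000.
Difference = 41.4667 − 46.4000 = -4.9333 ≈ -4.9.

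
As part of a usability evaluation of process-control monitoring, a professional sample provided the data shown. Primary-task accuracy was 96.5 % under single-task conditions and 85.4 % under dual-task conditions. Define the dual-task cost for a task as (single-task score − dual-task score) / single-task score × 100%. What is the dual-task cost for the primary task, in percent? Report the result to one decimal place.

11.5

Cost = (96.5 − 85.4) / 96.5 × 100%
     = 11.1000 / 96.5 × 100% = 11.5026%.
≈ 11.5%.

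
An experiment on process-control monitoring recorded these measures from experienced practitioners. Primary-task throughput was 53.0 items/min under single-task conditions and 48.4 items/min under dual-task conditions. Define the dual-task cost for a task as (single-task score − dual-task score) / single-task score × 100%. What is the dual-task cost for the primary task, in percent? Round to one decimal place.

8.7

Cost = (53.0 − 48.4) / 53.0 × 100%
     = 4.6000 / 53.0 × 100% = 8.6792%.
≈ 8.7%.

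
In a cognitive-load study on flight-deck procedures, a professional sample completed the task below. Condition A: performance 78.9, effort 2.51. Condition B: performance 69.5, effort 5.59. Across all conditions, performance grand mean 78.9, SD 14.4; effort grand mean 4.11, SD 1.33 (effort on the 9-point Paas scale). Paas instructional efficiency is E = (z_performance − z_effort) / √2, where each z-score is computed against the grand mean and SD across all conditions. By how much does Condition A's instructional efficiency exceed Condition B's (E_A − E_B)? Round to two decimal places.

Condition A: z_P = (78.9 − 78.9)/14.4 = 0.0000; z_E = (2.51 − 4.11)/1.33 = -1.2030; E_A = (0.0000 − (-1.2030))/√2 = 0.8506.
Condition B: z_P = (69.5 − 78.9)/14.4 = -0.6528; z_E = (5.59 − 4.11)/1.33 = 1.1128; E_B = (-0.6528 − 1.1128)/√2 = -1.2485.
E_A − E_B = 0.8506 − (-1.2485) = 2.0991 ≈ 2.10.

2.10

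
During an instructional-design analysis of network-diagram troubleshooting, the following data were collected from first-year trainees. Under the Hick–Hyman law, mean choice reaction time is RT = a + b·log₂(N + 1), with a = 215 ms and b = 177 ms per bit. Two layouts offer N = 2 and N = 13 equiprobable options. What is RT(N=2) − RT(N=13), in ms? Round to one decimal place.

-393.4

RT(2) = 215 + 177·log₂(3) = 215 + 177·1.5850 = 495.5450 ms.
RT(13) = 215 + 177·log₂(14) = 215 + 177·3.8074 = 888.9098 ms.
Difference = 495.5450 − 888.9098 = -393.3648 ≈ -393.4 ms.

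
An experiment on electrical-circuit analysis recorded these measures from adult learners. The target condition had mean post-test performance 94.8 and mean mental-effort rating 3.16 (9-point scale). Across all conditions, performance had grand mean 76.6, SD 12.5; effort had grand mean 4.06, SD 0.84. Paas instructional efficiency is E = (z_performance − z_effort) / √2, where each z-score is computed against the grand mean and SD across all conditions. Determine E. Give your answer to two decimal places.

z_performance = (94.8 − 76.6) / 12.5 = 18.2000 / 12.5 = 1.4560.
z_effort = (3.16 − 4.06) / 0.84 = -0.9000 / 0.84 = -1.0714.
z_P − z_E = 1.4560 − (-1.0714) = 2.5274.
E = 2.5274 / √2 = 2.5274 / 1.41421 = 1.7871 ≈ 1.79.

1.79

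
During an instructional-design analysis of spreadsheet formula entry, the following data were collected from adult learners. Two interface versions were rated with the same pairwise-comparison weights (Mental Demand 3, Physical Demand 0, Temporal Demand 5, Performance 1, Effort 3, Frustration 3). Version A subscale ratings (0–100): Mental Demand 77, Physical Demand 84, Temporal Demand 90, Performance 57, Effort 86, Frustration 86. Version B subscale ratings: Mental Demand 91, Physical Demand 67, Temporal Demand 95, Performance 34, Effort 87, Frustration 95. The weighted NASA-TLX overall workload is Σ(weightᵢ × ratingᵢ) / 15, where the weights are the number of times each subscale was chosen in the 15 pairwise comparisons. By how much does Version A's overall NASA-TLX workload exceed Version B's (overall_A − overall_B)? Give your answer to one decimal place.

Version A weighted sum = 3·77 + 0·84 + 5·90 + 1·57 + 3·86 + 3·86 = 231 + 0 + 450 + 57 + 258 + 258 = 1254; overall_A = 1254/15 = 83.6000.
Version B weighted sum = 3·91 + 0·67 + 5·95 + 1·34 + 3·87 + 3·95 = 273 + 0 + 475 + 34 + 261 + 285 = 1328; overall_B = 1328/15 = 88.5333.
Difference = 83.6000 − 88.5333 = -4.9333 ≈ -4.9.

-4.9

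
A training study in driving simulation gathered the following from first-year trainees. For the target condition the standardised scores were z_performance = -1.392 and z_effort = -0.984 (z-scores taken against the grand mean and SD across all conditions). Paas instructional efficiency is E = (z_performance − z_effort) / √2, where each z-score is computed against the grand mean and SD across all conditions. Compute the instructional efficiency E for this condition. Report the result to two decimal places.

z_P − z_E = -1.392 − (-0.984) = -0.4080.
E = -0.4080 / √2 = -0.4080 / 1.41421 = -0.2885 ≈ -0.29.

-0.29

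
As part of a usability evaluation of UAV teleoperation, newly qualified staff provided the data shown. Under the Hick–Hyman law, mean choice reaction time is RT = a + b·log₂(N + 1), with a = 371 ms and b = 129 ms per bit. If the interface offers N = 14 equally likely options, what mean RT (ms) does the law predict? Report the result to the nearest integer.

log₂(14 + 1) = log₂(15) = 3.9069.
RT = 371 + 129 × 3.9069 = 371 + 503.9901 = 874.9901 ms.
≈ 875 ms.

875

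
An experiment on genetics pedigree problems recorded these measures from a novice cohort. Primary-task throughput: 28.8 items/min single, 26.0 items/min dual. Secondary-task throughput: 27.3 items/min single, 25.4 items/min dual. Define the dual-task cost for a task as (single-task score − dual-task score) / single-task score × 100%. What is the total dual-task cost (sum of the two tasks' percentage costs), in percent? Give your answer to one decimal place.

16.7

Primary cost = (28.8 − 26.0) / 28.8 × 100% = 9.7222%.
Secondary cost = (27.3 − 25.4) / 27.3 × 100% = 6.9597%.
Total = 9.7222% + 6.9597% = 16.6819% ≈ 16.7%.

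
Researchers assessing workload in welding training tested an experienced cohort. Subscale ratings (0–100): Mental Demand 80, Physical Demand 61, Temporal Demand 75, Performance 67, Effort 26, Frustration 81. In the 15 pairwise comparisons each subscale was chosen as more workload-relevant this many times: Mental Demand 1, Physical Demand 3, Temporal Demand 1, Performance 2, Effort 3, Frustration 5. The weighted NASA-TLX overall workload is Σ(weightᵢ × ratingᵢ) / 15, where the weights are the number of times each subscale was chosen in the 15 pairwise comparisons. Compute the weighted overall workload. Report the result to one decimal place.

63.7

The tallies are the weights (they sum to 15).
Weighted sum = 1·80 + 3·61 + 1·75 + 2·67 + 3·26 + 5·81
            = 80 + 183 + 75 + 134 + 78 + 405 = 955.
Overall workload = 955 / 15 = 63.6667 ≈ 63.7.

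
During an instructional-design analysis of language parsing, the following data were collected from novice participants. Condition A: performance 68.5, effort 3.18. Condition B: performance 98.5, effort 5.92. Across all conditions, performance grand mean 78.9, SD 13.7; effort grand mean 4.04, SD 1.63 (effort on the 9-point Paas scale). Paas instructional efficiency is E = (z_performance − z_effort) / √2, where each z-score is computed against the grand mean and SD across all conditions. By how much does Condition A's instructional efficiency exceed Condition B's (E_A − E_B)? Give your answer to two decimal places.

Condition A: z_P = (68.5 − 78.9)/13.7 = -0.7591; z_E = (3.18 − 4.04)/1.63 = -0.5276; E_A = (-0.7591 − (-0.5276))/√2 = -0.1637.
Condition B: z_P = (98.5 − 78.9)/13.7 = 1.4307; z_E = (5.92 − 4.04)/1.63 = 1.1534; E_B = (1.4307 − 1.1534)/√2 = 0.1961.
E_A − E_B = -0.1637 − 0.1961 = -0.3598 ≈ -0.36.

-0.36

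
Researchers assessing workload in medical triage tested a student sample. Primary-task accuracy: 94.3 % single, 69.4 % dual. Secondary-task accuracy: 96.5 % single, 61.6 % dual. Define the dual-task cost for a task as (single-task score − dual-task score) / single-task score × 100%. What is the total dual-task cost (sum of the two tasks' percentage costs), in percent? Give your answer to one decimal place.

Primary cost = (94.3 − 69.4) / 94.3 × 100% = 26.4051%.
Secondary cost = (96.5 − 61.6) / 96.5 × 100% = 36.1658%.
Total = 26.4051% + 36.1658% = 62.5709% ≈ 62.6%.

62.6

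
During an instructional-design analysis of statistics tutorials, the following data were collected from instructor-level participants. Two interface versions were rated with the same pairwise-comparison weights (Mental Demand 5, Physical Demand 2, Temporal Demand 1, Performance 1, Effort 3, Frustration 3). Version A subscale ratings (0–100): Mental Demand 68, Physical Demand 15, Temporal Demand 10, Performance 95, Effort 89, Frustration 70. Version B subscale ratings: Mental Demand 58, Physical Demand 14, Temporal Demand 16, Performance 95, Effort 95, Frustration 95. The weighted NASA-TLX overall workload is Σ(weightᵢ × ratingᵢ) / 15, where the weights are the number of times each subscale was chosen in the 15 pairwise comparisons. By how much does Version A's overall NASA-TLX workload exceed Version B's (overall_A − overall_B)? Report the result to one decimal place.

-3.1

Version A weighted sum = 5·68 + 2·15 + 1·10 + 1·95 + 3·89 + 3·70 = 340 + 30 + 10 + 95 + 267 + 210 = 952; overall_A = 952/15 = 63.4667.
Version B weighted sum = 5·58 + 2·14 + 1·16 + 1·95 + 3·95 + 3·95 = 290 + 28 + 16 + 95 + 285 + 285 = 999; overall_B = 999/15 = 66.6000.
Difference = 63.4667 − 66.6000 = -3.1333 ≈ -3.1.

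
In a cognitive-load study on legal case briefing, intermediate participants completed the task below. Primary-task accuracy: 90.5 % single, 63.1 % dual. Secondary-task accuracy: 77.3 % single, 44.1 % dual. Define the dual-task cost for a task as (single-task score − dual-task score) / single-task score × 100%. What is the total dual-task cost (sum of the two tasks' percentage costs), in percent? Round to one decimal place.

73.2

Primary cost = (90.5 − 63.1) / 90.5 × 100% = 30.2762%.
Secondary cost = (77.3 − 44.1) / 77.3 × 100% = 42.9495%.
Total = 30.2762% + 42.9495% = 73.2257% ≈ 73.2%.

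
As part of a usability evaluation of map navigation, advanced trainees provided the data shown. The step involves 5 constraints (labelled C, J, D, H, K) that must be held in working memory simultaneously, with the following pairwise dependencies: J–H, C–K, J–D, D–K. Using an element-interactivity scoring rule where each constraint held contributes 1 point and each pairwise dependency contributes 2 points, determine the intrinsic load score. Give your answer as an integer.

Count of constraints held simultaneously: 5.
Count of pairwise dependencies listed: 4.
Element contribution: 5 × 1 = 5.
Interaction contribution: 4 × 2 = 8.
Intrinsic load = 5 + 8 = 13.

13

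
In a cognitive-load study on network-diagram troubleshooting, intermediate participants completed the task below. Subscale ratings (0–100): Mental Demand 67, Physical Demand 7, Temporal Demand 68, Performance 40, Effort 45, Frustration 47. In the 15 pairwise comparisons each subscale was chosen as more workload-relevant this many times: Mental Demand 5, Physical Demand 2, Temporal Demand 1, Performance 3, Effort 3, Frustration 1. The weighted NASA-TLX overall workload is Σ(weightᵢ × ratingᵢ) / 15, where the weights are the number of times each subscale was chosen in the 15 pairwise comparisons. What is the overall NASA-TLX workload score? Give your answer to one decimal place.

47.9

The tallies are the weights (they sum to 15).
Weighted sum = 5·67 + 2·7 + 1·68 + 3·40 + 3·45 + 1·47
            = 335 + 14 + 68 + 120 + 135 + 47 = 719.
Overall workload = 719 / 15 = 47.9333 ≈ 47.9.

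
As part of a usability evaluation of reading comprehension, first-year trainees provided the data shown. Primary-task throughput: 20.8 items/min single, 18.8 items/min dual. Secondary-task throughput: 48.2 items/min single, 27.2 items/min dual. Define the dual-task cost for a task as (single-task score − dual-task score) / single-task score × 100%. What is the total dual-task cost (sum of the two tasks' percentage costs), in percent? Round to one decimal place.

53.2

Primary cost = (20.8 − 18.8) / 20.8 × 100% = 9.6154%.
Secondary cost = (48.2 − 27.2) / 48.2 × 100% = 43.5685%.
Total = 9.6154% + 43.5685% = 53.1839% ≈ 53.2%.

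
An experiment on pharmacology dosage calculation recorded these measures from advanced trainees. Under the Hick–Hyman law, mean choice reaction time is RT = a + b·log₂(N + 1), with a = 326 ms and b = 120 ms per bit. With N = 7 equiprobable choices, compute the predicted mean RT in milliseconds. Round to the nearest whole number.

686

log₂(7 + 1) = log₂(8) = 3.0000.
RT = 326 + 120 × 3.0000 = 326 + 360.0000 = 686.0000 ms.
≈ 686 ms.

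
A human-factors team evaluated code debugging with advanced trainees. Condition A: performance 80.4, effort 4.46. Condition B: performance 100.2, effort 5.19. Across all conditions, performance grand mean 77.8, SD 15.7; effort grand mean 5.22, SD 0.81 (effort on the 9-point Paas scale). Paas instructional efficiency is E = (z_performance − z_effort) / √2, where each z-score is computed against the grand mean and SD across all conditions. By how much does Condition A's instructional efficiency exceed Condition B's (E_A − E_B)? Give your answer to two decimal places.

Condition A: z_P = (80.4 − 77.8)/15.7 = 0.1656; z_E = (4.46 − 5.22)/0.81 = -0.9383; E_A = (0.1656 − (-0.9383))/√2 = 0.7806.
Condition B: z_P = (100.2 − 77.8)/15.7 = 1.4268; z_E = (5.19 − 5.22)/0.81 = -0.0370; E_B = (1.4268 − (-0.0370))/√2 = 1.0351.
E_A − E_B = 0.7806 − 1.0351 = -0.2545 ≈ -0.25.

-0.25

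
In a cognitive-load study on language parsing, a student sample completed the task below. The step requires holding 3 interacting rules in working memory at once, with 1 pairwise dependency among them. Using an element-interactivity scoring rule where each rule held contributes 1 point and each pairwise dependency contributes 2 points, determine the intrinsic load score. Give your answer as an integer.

Element contribution: 3 × 1 = 3.
Interaction contribution: 1 × 2 = 2.
Intrinsic load = 3 + 2 = 5.

5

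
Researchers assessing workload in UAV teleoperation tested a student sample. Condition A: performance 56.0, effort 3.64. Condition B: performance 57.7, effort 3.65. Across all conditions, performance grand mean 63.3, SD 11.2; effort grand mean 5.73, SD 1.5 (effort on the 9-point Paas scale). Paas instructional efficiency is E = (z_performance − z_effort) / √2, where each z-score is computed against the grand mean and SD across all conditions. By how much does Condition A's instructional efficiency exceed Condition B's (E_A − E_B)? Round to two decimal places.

-0.10

Condition A: z_P = (56.0 − 63.3)/11.2 = -0.6518; z_E = (3.64 − 5.73)/1.5 = -1.3933; E_A = (-0.6518 − (-1.3933))/√2 = 0.5243.
Condition B: z_P = (57.7 − 63.3)/11.2 = -0.5000; z_E = (3.65 − 5.73)/1.5 = -1.3867; E_B = (-0.5000 − (-1.3867))/√2 = 0.6270.
E_A − E_B = 0.5243 − 0.6270 = -0.1027 ≈ -0.10.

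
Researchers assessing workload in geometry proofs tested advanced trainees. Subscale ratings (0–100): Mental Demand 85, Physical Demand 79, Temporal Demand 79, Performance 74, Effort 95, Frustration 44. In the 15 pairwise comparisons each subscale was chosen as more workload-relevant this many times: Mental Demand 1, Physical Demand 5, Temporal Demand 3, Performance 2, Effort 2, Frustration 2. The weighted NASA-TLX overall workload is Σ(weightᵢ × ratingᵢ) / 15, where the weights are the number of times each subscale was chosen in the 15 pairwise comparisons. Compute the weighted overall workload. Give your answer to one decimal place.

The tallies are the weights (they sum to 15).
Weighted sum = 1·85 + 5·79 + 3·79 + 2·74 + 2·95 + 2·44
            = 85 + 395 + 237 + 148 + 190 + 88 = 1143.
Overall workload = 1143 / 15 = 76.2000 ≈ 76.2.

76.2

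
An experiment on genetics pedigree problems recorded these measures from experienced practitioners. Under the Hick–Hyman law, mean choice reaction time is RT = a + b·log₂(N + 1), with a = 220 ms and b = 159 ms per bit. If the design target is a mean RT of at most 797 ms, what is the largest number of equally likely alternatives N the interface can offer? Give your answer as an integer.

11

Set 220 + 159·log₂(N + 1) ≤ 797.
log₂(N + 1) ≤ (797 − 220) / 159 = 3.6289.
N + 1 ≤ 2^3.6289 = 12.3711.
N ≤ 11.3711, so the largest integer N is 11.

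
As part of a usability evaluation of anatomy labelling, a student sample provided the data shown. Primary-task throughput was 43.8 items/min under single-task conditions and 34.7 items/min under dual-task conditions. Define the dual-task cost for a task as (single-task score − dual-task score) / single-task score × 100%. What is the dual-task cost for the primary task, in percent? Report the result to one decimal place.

20.8

Cost = (43.8 − 34.7) / 43.8 × 100%
     = 9.1000 / 43.8 × 100% = 20.7763%.
≈ 20.8%.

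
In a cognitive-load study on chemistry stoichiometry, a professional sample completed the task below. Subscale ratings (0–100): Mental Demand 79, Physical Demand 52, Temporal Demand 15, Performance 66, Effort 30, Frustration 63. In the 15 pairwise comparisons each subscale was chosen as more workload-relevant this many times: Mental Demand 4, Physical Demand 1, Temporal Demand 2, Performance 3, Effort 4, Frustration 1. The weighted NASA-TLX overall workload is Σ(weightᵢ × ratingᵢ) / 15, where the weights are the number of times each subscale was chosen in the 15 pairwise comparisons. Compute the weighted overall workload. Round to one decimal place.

51.9

The tallies are the weights (they sum to 15).
Weighted sum = 4·79 + 1·52 + 2·15 + 3·66 + 4·30 + 1·63
            = 316 + 52 + 30 + 198 + 120 + 63 = 779.
Overall workload = 779 / 15 = 51.9333 ≈ 51.9.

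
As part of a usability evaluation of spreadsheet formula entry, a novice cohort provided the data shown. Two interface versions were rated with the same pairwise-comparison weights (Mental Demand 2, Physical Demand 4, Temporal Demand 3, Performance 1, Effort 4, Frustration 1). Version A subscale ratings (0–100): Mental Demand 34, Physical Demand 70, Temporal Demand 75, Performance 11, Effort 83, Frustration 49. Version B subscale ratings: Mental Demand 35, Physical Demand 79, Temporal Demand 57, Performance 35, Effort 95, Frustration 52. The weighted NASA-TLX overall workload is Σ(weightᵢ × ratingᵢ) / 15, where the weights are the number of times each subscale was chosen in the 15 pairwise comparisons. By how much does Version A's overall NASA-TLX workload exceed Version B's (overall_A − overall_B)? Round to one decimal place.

Version A weighted sum = 2·34 + 4·70 + 3·75 + 1·11 + 4·83 + 1·49 = 68 + 280 + 225 + 11 + 332 + 49 = 965; overall_A = 965/15 = 64.3333.
Version B weighted sum = 2·35 + 4·79 + 3·57 + 1·35 + 4·95 + 1·52 = 70 + 316 + 171 + 35 + 380 + 52 = 1024; overall_B = 1024/15 = 68.2667.
Difference = 64.3333 − 68.2667 = -3.9334 ≈ -3.9.

-3.9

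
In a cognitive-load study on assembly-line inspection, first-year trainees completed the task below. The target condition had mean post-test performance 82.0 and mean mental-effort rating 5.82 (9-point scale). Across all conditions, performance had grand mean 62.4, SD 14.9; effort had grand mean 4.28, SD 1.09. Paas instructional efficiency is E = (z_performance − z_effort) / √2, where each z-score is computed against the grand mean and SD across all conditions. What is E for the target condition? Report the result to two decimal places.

-0.07

z_performance = (82.0 − 62.4) / 14.9 = 19.6000 / 14.9 = 1.3154.
z_effort = (5.82 − 4.28) / 1.09 = 1.5400 / 1.09 = 1.4128.
z_P − z_E = 1.3154 − 1.4128 = -0.0974.
E = -0.0974 / √2 = -0.0974 / 1.41421 = -0.0689 ≈ -0.07.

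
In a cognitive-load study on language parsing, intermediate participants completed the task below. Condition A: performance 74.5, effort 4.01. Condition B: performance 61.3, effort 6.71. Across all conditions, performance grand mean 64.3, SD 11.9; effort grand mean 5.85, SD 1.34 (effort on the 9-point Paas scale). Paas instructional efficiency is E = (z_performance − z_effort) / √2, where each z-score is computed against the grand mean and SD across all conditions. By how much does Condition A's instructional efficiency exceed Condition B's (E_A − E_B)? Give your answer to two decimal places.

Condition A: z_P = (74.5 − 64.3)/11.9 = 0.8571; z_E = (4.01 − 5.85)/1.34 = -1.3731; E_A = (0.8571 − (-1.3731))/√2 = 1.5770.
Condition B: z_P = (61.3 − 64.3)/11.9 = -0.2521; z_E = (6.71 − 5.85)/1.34 = 0.6418; E_B = (-0.2521 − 0.6418)/√2 = -0.6321.
E_A − E_B = 1.5770 − (-0.6321) = 2.2091 ≈ 2.21.

2.21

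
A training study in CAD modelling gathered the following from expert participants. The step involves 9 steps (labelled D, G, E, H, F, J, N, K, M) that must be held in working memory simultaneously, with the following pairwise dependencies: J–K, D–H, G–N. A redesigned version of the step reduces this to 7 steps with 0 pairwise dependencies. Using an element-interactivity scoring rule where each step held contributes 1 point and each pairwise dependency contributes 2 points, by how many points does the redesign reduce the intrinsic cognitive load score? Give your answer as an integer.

Original: 9 × 1 + 3 × 2 = 9 + 6 = 15.
Redesigned: 7 × 1 + 0 × 2 = 7 + 0 = 7.
Reduction = 15 − 7 = 8.

8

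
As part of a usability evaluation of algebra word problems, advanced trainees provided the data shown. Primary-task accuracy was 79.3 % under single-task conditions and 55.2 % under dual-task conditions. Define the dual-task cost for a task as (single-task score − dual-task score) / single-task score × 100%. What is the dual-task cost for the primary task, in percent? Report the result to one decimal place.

30.4

Cost = (79.3 − 55.2) / 79.3 × 100%
     = 24.1000 / 79.3 × 100% = 30.3909%.
≈ 30.4%.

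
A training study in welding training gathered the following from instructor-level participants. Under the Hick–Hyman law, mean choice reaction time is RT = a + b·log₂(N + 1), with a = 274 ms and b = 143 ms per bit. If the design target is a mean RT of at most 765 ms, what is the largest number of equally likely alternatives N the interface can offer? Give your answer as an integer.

9

Set 274 + 143·log₂(N + 1) ≤ 765.
log₂(N + 1) ≤ (765 − 274) / 143 = 3.4336.
N + 1 ≤ 2^3.4336 = 10.8048.
N ≤ 9.8048, so the largest integer N is 9.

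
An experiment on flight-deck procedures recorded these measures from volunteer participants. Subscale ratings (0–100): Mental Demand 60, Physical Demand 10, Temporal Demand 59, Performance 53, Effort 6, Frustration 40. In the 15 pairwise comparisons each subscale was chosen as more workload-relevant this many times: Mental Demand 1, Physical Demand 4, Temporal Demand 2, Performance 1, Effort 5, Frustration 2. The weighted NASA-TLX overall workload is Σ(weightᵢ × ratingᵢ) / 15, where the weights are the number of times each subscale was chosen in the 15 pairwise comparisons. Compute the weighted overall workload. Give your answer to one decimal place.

The tallies are the weights (they sum to 15).
Weighted sum = 1·60 + 4·10 + 2·59 + 1·53 + 5·6 + 2·40
            = 60 + 40 + 118 + 53 + 30 + 80 = 381.
Overall workload = 381 / 15 = 25.4000 ≈ 25.4.

25.4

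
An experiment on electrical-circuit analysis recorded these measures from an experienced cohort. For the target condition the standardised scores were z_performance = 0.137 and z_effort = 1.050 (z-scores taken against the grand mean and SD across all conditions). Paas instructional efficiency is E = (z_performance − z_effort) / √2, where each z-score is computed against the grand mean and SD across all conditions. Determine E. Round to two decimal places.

-0.65

z_P − z_E = 0.137 − 1.050 = -0.9130.
E = -0.9130 / √2 = -0.9130 / 1.41421 = -0.6456 ≈ -0.65.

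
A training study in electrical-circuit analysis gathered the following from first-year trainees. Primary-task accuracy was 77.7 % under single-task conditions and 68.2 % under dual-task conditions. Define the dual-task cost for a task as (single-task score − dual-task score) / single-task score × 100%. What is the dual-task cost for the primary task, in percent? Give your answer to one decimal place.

12.2

Cost = (77.7 − 68.2) / 77.7 × 100%
     = 9.5000 / 77.7 × 100% = 12.2265%.
≈ 12.2%.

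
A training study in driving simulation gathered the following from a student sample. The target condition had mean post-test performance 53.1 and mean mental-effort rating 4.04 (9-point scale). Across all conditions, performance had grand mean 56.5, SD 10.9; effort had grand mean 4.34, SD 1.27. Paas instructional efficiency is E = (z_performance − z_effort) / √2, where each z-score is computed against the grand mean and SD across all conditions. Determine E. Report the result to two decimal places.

-0.05

z_performance = (53.1 − 56.5) / 10.9 = -3.4000 / 10.9 = -0.3119.
z_effort = (4.04 − 4.34) / 1.27 = -0.3000 / 1.27 = -0.2362.
z_P − z_E = -0.3119 − (-0.2362) = -0.0757.
E = -0.0757 / √2 = -0.0757 / 1.41421 = -0.0535 ≈ -0.05.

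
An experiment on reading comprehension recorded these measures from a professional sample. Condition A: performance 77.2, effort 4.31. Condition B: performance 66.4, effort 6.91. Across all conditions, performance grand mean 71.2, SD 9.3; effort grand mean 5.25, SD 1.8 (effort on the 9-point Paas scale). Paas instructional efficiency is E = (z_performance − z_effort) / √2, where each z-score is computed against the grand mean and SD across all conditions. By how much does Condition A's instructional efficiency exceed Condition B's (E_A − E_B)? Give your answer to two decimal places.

Condition A: z_P = (77.2 − 71.2)/9.3 = 0.6452; z_E = (4.31 − 5.25)/1.8 = -0.5222; E_A = (0.6452 − (-0.5222))/√2 = 0.8255.
Condition B: z_P = (66.4 − 71.2)/9.3 = -0.5161; z_E = (6.91 − 5.25)/1.8 = 0.9222; E_B = (-0.5161 − 0.9222)/√2 = -1.0170.
E_A − E_B = 0.8255 − (-1.0170) = 1.8425 ≈ 1.84.

1.84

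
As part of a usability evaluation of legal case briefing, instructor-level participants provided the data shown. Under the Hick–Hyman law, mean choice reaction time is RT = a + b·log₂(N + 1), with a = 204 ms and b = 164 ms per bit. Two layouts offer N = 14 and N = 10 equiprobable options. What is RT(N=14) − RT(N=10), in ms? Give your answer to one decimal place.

73.4

RT(14) = 204 + 164·log₂(15) = 204 + 164·3.9069 = 844.7316 ms.
RT(10) = 204 + 164·log₂(11) = 204 + 164·3.4594 = 771.3416 ms.
Difference = 844.7316 − 771.3416 = 73.3900 ≈ 73.4 ms.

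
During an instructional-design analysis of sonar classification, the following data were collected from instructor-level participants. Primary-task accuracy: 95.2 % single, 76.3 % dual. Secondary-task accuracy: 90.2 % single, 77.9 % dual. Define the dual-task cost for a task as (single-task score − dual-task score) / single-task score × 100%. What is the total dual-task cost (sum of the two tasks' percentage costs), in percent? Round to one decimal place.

33.5

Primary cost = (95.2 − 76.3) / 95.2 × 100% = 19.8529%.
Secondary cost = (90.2 − 77.9) / 90.2 × 100% = 13.6364%.
Total = 19.8529% + 13.6364% = 33.4893% ≈ 33.5%.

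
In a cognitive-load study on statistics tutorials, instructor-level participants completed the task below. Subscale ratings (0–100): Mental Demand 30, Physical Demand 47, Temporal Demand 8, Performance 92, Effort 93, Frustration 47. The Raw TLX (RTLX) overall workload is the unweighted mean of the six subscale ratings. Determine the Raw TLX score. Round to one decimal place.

Sum of ratings = 30 + 47 + 8 + 92 + 93 + 47 = 317.
RTLX = 317 / 6 = 52.8333 ≈ 52.8.

52.8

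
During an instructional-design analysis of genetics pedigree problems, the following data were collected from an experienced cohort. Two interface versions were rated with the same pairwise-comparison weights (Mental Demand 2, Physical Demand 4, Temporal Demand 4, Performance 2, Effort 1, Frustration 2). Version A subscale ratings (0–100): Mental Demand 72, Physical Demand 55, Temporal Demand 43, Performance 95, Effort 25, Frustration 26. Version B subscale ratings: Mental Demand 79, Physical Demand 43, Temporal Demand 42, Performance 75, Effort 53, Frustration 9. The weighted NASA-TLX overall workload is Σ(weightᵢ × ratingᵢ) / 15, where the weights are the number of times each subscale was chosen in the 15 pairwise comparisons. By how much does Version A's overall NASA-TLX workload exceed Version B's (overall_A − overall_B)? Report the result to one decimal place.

Version A weighted sum = 2·72 + 4·55 + 4·43 + 2·95 + 1·25 + 2·26 = 144 + 220 + 172 + 190 + 25 + 52 = 803; overall_A = 803/15 = 53.5333.
Version B weighted sum = 2·79 + 4·43 + 4·42 + 2·75 + 1·53 + 2·9 = 158 + 172 + 168 + 150 + 53 + 18 = 719; overall_B = 719/15 = 47.9333.
Difference = 53.5333 − 47.9333 = 5.6000 ≈ 5.6.

5.6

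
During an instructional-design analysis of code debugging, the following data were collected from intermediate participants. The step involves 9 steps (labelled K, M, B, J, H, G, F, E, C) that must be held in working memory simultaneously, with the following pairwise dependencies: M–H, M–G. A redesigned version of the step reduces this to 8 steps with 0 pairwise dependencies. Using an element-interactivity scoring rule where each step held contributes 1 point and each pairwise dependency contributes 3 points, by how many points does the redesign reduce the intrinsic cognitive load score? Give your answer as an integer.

Original: 9 × 1 + 2 × 3 = 9 + 6 = 15.
Redesigned: 8 × 1 + 0 × 3 = 8 + 0 = 8.
Reduction = 15 − 8 = 7.

7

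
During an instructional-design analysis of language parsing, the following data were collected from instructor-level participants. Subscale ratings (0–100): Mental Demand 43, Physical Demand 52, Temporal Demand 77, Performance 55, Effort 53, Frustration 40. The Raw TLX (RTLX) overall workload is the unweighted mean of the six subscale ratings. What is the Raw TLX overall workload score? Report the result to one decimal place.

53.3

Sum of ratings = 43 + 52 + 77 + 55 + 53 + 40 = 320.
RTLX = 320 / 6 = 53.3333 ≈ 53.3.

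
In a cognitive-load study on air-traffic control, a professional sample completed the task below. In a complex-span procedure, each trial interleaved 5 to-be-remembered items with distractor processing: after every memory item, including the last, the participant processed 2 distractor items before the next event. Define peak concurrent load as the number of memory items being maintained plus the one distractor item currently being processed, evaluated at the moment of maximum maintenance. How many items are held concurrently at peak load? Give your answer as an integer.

6

Maintenance is greatest during the distractor(s) after memory item 5: all 5 memory items are being held.
One distractor item is concurrently being processed.
Peak concurrent load = 5 + 1 = 6 items.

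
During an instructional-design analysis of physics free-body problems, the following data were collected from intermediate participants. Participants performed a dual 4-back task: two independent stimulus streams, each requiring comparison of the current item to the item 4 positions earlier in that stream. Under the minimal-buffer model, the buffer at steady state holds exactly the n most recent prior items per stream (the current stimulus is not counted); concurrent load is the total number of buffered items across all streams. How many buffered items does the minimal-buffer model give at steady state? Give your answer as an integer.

8

Each stream's buffer holds its 4 most recent prior items.
Two independent streams: 2 × 4 = 8 buffered items at steady state.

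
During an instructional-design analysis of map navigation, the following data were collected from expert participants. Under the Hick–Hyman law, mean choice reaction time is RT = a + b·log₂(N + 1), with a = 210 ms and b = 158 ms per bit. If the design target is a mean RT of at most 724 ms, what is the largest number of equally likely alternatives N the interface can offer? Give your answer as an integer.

8

Set 210 + 158·log₂(N + 1) ≤ 724.
log₂(N + 1) ≤ (724 − 210) / 158 = 3.2532.
N + 1 ≤ 2^3.2532 = 9.5348.
N ≤ 8.5348, so the largest integer N is 8.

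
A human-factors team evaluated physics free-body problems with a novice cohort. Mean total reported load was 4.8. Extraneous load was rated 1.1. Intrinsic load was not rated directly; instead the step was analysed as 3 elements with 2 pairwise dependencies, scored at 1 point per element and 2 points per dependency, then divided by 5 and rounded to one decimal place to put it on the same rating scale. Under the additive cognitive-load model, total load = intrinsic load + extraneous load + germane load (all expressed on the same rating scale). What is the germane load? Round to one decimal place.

2.3

Intrinsic (element-interactivity): (3 × 1 + 2 × 2) / 5 = 7 / 5 = 1.4000 → 1.4.
germane load = total − intrinsic − extraneous
             = 4.8 − 1.4 − 1.1 = 2.3.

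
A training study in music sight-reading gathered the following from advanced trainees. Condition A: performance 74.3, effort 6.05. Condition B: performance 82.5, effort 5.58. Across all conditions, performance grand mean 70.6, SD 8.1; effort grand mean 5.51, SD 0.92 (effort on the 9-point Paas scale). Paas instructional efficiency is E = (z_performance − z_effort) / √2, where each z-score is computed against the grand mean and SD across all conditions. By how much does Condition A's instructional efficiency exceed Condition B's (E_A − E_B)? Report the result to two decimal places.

Condition A: z_P = (74.3 − 70.6)/8.1 = 0.4568; z_E = (6.05 − 5.51)/0.92 = 0.5870; E_A = (0.4568 − 0.5870)/√2 = -0.0921.
Condition B: z_P = (82.5 − 70.6)/8.1 = 1.4691; z_E = (5.58 − 5.51)/0.92 = 0.0761; E_B = (1.4691 − 0.0761)/√2 = 0.9850.
E_A − E_B = -0.0921 − 0.9850 = -1.0771 ≈ -1.08.

-1.08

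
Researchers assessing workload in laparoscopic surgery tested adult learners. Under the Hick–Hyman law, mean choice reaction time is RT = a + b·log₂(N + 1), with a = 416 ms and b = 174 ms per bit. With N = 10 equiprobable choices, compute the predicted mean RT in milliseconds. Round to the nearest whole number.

1018

log₂(10 + 1) = log₂(11) = 3.4594.
RT = 416 + 174 × 3.4594 = 416 + 601.9356 = 1017.9356 ms.
≈ 1018 ms.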